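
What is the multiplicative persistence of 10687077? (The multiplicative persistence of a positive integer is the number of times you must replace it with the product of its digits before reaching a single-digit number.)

10687077 → 0 (1 step)

1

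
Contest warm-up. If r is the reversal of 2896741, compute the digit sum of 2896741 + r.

Reversal of 2896741 is 1476982; 2896741 + 1476982 = 4373723.
Digit sum of 4373723: 4+3+7+3+7+2+3 = 29.

29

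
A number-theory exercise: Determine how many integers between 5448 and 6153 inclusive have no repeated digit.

The integers in [5448, 6153] that have no repeated digit: 5460, 5461, 5462, 5463, 5467, 5468, …, 6152, 6153.
339 qualify.

339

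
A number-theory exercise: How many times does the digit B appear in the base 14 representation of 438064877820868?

438064877820868 in base 14 is 7A2664B8A2524.
The digit B appears 1 time.

1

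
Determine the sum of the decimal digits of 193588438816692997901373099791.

164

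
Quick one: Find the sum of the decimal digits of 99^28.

234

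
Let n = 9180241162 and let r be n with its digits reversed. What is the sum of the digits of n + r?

50

Reversal of 9180241162 is 2611420819; 9180241162 + 2611420819 = 11791661981.
Digit sum of 11791661981: 1+1+7+9+1+6+6+1+9+8+1 = 50.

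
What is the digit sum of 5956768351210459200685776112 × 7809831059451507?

171

5956768351210459200685776112 × 7809831059451507 = 46521354483241187119118069181341895323000784
Sum of its 44 digits: 171.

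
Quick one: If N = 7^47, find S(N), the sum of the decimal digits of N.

7^47 = 5243338316756303634461458718861951455543
Sum of its 40 digits: 175.

175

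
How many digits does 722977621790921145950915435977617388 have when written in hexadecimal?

722977621790921145950915435977617388 in base 16 is 8B3D8C7FB72533DE92336CA025AFEC, which has 30 digits.

30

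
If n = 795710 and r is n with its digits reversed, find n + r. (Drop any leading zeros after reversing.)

813307

Reverse of 795710 is 17597.
795710 + 17597 = 813307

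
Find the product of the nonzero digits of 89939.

17496

8×9×9×3×9 = 17496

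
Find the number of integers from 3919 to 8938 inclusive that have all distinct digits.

The integers in [3919, 8938] that have all distinct digits: 3920, 3921, 3924, 3925, 3926, 3927, …, 8936, 8937.
2534 qualify.

2534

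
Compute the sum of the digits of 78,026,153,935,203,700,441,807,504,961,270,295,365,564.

164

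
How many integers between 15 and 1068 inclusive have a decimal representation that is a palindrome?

The integers in [15, 1068] that have a decimal representation that is a palindrome: 22, 33, 44, 55, 66, 77, …, 999, 1001.
99 qualify.

99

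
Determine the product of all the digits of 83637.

8×3×6×3×7 = 3024

3024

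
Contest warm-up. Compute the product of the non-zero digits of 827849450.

8×2×7×8×4×9×4×5 = 645120

645120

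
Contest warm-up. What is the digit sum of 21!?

63

21! = 51090942171709440000
Sum of its 20 digits: 63.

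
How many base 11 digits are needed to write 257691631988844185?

257691631988844185 in base 11 is 5676454A445795130, which has 17 digits.

17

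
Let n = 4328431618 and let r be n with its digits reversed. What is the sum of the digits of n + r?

Reversal of 4328431618 is 8161348234; 4328431618 + 8161348234 = 12489779852.
Digit sum of 12489779852: 1+2+4+8+9+7+7+9+8+5+2 = 62.

62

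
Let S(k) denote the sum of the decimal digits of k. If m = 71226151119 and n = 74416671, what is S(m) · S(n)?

1296

S(71226151119) = 7+1+2+2+6+1+5+1+1+1+9 = 36.
S(74416671) = 7+4+4+1+6+6+7+1 = 36.
36 · 36 = 1296.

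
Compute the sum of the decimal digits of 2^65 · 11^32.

2^65 · 11^32 = 77896087210191749818266626397133362499774266497564672
Sum of its 53 digits: 272.

272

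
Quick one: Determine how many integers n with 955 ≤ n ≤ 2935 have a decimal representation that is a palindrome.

24

The integers in [955, 2935] that have a decimal representation that is a palindrome: 959, 969, 979, 989, 999, 1001, …, 2772, 2882.
24 qualify.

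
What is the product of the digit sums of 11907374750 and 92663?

1144

S(11907374750) = 1+1+9+0+7+3+7+4+7+5+0 = 44.
S(92663) = 9+2+6+6+3 = 26.
44 · 26 = 1144.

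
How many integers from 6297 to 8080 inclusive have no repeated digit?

891

The integers in [6297, 8080] that have no repeated digit: 6297, 6298, 6301, 6302, 6304, 6305, …, 8076, 8079.
891 qualify.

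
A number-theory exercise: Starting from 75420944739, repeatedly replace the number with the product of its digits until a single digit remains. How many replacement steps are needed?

75420944739 → 0 (1 step)

1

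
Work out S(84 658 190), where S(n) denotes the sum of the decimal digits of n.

41

8+4+6+5+8+1+9+0 = 41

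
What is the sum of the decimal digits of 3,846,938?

3+8+4+6+9+3+8 = 41

41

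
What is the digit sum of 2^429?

2^429 = 1386334847060407429789207092071541851718218537687908287585239790307310653902812811519987203052069789048695605480701785914487078912
Sum of its 130 digits: 593.

593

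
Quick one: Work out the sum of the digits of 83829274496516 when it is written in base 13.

83829274496516 in base 13 is 37A10B3605073.
Digit sum: 3+7+10+1+0+11+3+6+0+5+0+7+3 = 56.

56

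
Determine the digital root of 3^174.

The digital root of n equals n mod 9 (or 9 when 9 | n), so we need 3^174 mod 9.
3^174 ≡ 0 (mod 9), so the digital root is 9.

9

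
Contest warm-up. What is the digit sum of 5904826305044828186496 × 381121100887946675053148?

204

5904826305044828186496 × 381121100887946675053148 = 2250453901930791352079281288205925629255889408
Sum of its 46 digits: 204.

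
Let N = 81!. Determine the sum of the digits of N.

486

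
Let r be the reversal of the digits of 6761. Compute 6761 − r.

5085

Reverse of 6761 is 1676.
6761 − 1676 = 5085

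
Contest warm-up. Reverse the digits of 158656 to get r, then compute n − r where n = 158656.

-498195

Reverse of 158656 is 656851.
158656 − 656851 = -498195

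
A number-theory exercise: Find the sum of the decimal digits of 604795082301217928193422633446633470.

6+0+4+7+9+5+0+8+2+3+0+1+2+1+7+9+2+8+1+9+3+4+2+2+6+3+3+4+4+6+6+3+3+4+7+0 = 144

144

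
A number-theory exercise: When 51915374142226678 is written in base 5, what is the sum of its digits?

51915374142226678 in base 5 is 413414122442220402223203.
Digit sum: 4+1+3+4+1+4+1+2+2+4+4+2+2+2+0+4+0+2+2+2+3+2+0+3 = 54.

54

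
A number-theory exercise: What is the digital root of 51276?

3

5+1+2+7+6 = 21
2+1 = 3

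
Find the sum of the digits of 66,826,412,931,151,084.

6+6+8+2+6+4+1+2+9+3+1+1+5+1+0+8+4 = 67

67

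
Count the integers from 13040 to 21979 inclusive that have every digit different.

3012

The integers in [13040, 21979] that have every digit different: 13042, 13045, 13046, 13047, 13048, 13049, …, 21976, 21978.
3012 qualify.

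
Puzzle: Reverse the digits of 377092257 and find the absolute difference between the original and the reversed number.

375198516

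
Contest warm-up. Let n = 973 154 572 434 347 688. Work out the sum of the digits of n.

9+7+3+1+5+4+5+7+2+4+3+4+3+4+7+6+8+8 = 90

90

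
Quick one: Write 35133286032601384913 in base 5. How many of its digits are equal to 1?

4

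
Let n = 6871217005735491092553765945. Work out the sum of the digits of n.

126

6+8+7+1+2+1+7+0+0+5+7+3+5+4+9+1+0+9+2+5+5+3+7+6+5+9+4+5 = 126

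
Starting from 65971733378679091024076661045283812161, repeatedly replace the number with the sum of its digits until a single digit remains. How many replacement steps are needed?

3

65971733378679091024076661045283812161 → 164 → 11 → 2 (3 steps)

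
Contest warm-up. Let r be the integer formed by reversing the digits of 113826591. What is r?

195628311

Reversing 113826591 gives 195628311.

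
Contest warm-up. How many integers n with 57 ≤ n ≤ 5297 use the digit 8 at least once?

The integers in [57, 5297] that use the digit 8 at least once: 58, 68, 78, 80, 81, 82, …, 5288, 5289.
1406 qualify.

1406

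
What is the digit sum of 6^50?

6^50 = 808281277464764060643139600456536293376
Sum of its 39 digits: 171.

171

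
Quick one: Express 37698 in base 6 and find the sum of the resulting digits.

13

37698 in base 6 is 450310.
Digit sum: 4+5+0+3+1+0 = 13.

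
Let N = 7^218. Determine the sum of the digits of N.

7^218 = 17036199732716516435604150035499303369543905376372645552843821520365466514648424538308894169264558219481834875287897870079560846802179141437300455448402596336434323635444629340595790449
Sum of its 185 digits: 832.

832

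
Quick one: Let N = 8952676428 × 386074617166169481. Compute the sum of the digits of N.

8952676428 × 386074617166169481 = 3456401124552689671601693868
Sum of its 28 digits: 126.

126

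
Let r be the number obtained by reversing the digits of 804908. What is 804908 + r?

1614316

Reverse of 804908 is 809408.
804908 + 809408 = 1614316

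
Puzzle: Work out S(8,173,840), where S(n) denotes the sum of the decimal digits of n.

8+1+7+3+8+4+0 = 31

31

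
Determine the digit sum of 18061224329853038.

1+8+0+6+1+2+2+4+3+2+9+8+5+3+0+3+8 = 65

65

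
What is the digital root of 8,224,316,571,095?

8

8+2+2+4+3+1+6+5+7+1+0+9+5 = 53
5+3 = 8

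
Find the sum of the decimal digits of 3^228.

495

3^228 = 6076396096647706909168138770838836135530328017648434830996201971201776350890241322455818405320466786549738961
Sum of its 109 digits: 495.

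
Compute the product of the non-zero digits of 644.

96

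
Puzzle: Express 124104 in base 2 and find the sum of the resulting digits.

8

124104 in base 2 is 11110010011001000.
Digit sum: 1+1+1+1+0+0+1+0+0+1+1+0+0+1+0+0+0 = 8.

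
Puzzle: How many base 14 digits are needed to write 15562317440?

15562317440 in base 14 is A78B9C6AC, which has 9 digits.

9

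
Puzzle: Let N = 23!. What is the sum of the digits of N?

23! = 25852016738884976640000
Sum of its 23 digits: 99.

99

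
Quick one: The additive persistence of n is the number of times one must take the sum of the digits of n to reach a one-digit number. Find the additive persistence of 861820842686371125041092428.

2

861820842686371125041092428 → 108 → 9 (2 steps)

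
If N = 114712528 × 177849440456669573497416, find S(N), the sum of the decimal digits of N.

126

114712528 × 177849440456669573497416 = 20401558918170041236570390827648
Sum of its 32 digits: 126.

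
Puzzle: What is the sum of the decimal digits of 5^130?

427

5^130 = 7346839692639296924804603357639035486366659729825547009429698164240107871592044830322265625
Sum of its 91 digits: 427.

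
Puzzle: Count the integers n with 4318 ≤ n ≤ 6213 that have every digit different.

The integers in [4318, 6213] that have every digit different: 4318, 4319, 4320, 4321, 4325, 4326, …, 6210, 6213.
949 qualify.

949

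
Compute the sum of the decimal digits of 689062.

31

6+8+9+0+6+2 = 31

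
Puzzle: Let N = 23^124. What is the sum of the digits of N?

769

23^124 = 7149104843929088286835196622556544543032097403756281260572605227595352712858291061075188846231155789282543132427599201762889604122219570951597894944358489091218549859041
Sum of its 169 digits: 769.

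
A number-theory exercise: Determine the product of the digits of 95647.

9×5×6×4×7 = 7560

7560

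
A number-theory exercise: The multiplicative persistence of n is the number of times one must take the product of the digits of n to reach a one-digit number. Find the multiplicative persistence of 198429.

198429 → 5184 → 160 → 0 (3 steps)

3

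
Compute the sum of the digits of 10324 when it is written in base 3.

8

10324 in base 3 is 112011101.
Digit sum: 1+1+2+0+1+1+1+0+1 = 8.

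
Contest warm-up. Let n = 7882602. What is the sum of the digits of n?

33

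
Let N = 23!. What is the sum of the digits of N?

99

23! = 25852016738884976640000
Sum of its 23 digits: 99.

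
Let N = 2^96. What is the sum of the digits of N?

127

2^96 = 79228162514264337593543950336
Sum of its 29 digits: 127.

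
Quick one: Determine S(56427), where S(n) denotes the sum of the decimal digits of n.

24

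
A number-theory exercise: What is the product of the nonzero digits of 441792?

2016

4×4×1×7×9×2 = 2016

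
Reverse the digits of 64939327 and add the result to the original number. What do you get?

137333273

Reverse of 64939327 is 72393946.
64939327 + 72393946 = 137333273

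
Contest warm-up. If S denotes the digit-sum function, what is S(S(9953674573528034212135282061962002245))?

8

First digit sum: 143.
1+4+3 = 8.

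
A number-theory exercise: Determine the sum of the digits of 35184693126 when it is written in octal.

35184693126 in base 8 is 406112747606.
Digit sum: 4+0+6+1+1+2+7+4+7+6+0+6 = 44.

44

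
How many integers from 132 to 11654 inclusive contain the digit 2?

3889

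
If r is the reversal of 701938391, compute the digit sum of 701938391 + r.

Reversal of 701938391 is 193839107; 701938391 + 193839107 = 895777498.
Digit sum of 895777498: 8+9+5+7+7+7+4+9+8 = 64.

64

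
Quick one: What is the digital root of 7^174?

1

The digital root of n equals n mod 9 (or 9 when 9 | n), so we need 7^174 mod 9.
7^174 ≡ 1 (mod 9), so the digital root is 1.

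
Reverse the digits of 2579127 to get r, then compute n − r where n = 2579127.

-4640625

Reverse of 2579127 is 7219752.
2579127 − 7219752 = -4640625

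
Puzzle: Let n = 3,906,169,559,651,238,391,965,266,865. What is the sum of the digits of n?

3+9+0+6+1+6+9+5+5+9+6+5+1+2+3+8+3+9+1+9+6+5+2+6+6+8+6+5 = 144

144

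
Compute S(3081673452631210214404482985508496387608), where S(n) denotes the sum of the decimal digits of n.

3+0+8+1+6+7+3+4+5+2+6+3+1+2+1+0+2+1+4+4+0+4+4+8+2+9+8+5+5+0+8+4+9+6+3+8+7+6+0+8 = 167

167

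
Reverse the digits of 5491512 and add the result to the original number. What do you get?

7643457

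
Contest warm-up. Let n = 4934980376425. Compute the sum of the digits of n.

4+9+3+4+9+8+0+3+7+6+4+2+5 = 64

64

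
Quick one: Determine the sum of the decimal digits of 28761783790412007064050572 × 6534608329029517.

212

28761783790412007064050572 × 6534608329029517 = 187946991914572453274493295480923768733724
Sum of its 42 digits: 212.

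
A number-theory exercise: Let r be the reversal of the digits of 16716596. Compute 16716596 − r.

-52845165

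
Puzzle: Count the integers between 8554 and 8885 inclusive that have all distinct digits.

133

The integers in [8554, 8885] that have all distinct digits: 8560, 8561, 8562, 8563, 8564, 8567, …, 8795, 8796.
133 qualify.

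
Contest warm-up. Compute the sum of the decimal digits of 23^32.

23^32 = 37608910510519071039902074217516707306379521
Sum of its 44 digits: 169.

169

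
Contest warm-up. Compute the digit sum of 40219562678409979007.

4+0+2+1+9+5+6+2+6+7+8+4+0+9+9+7+9+0+0+7 = 95

95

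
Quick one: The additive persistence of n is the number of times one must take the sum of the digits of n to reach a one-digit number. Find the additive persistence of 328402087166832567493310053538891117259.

3

328402087166832567493310053538891117259 → 165 → 12 → 3 (3 steps)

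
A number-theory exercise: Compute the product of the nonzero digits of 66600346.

6×6×6×3×4×6 = 15552

15552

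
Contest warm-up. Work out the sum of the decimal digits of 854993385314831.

8+5+4+9+9+3+3+8+5+3+1+4+8+3+1 = 74

74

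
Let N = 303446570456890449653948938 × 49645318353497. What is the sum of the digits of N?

179

303446570456890449653948938 × 49645318353497 = 15064701593609183981032688264094271736186
Sum of its 41 digits: 179.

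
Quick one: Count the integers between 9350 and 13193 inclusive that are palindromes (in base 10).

The integers in [9350, 13193] that are palindromes (in base 10): 9449, 9559, 9669, 9779, 9889, 9999, …, 13031, 13131.
38 qualify.

38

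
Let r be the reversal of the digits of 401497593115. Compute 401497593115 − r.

Reverse of 401497593115 is 511395794104.
401497593115 − 511395794104 = -109898200989

-109898200989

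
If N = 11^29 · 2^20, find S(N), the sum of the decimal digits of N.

11^29 · 2^20 = 1663365857590893949133192382267785216
Sum of its 37 digits: 182.

182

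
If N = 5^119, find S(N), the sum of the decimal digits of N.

5^119 = 150463276905252801019998276764447446760789191266827202753120218403637409210205078125
Sum of its 84 digits: 344.

344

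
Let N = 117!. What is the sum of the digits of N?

738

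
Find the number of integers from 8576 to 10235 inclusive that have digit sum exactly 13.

The integers in [8576, 10235] that have digit sum exactly 13: 9004, 9013, 9022, 9031, 9040, 9103, …, 10219, 10228.
32 qualify.

32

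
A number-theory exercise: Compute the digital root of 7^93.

1

The digital root of n equals n mod 9 (or 9 when 9 | n), so we need 7^93 mod 9.
7^93 ≡ 1 (mod 9), so the digital root is 1.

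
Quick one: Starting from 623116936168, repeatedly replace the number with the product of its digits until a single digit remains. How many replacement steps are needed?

3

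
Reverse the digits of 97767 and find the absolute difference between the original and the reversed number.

Reverse of 97767 is 76779.
|97767 − 76779| = 20988

20988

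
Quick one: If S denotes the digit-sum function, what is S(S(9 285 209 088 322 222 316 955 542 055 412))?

First digit sum: 121.
1+2+1 = 4.

4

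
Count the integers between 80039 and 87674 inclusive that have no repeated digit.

2640

The integers in [80039, 87674] that have no repeated digit: 80123, 80124, 80125, 80126, 80127, 80129, …, 87654, 87659.
2640 qualify.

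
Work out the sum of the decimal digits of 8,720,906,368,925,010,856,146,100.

97

8+7+2+0+9+0+6+3+6+8+9+2+5+0+1+0+8+5+6+1+4+6+1+0+0 = 97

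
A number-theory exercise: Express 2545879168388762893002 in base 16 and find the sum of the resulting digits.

147

2545879168388762893002 in base 16 is 8A032BBF00EF1AFACA.
Digit sum: 8+10+0+3+2+11+11+15+0+0+14+15+1+10+15+10+12+10 = 147.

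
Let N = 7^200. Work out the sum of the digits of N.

697

7^200 = 10461838291314357175018899611816813659819188550170233659950140084035125767424262251774382614909364050293065248252546314174063180343683591188150754267339816534637456120001
Sum of its 170 digits: 697.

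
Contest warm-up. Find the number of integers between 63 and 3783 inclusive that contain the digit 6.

The integers in [63, 3783] that contain the digit 6: 63, 64, 65, 66, 67, 68, …, 3769, 3776.
1035 qualify.

1035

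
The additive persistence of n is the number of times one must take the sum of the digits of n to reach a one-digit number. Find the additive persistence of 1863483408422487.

2

1863483408422487 → 72 → 9 (2 steps)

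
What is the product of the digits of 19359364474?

9797760

1×9×3×5×9×3×6×4×4×7×4 = 9797760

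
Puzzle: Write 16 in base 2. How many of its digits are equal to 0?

16 in base 2 is 10000.
The digit 0 appears 4 times.

4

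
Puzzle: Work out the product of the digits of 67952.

3780

6×7×9×5×2 = 3780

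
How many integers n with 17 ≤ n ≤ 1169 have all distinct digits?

The integers in [17, 1169] that have all distinct digits: 17, 18, 19, 20, 21, 23, …, 1097, 1098.
779 qualify.

779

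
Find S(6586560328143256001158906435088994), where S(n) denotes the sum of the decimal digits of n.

150

6+5+8+6+5+6+0+3+2+8+1+4+3+2+5+6+0+0+1+1+5+8+9+0+6+4+3+5+0+8+8+9+9+4 = 150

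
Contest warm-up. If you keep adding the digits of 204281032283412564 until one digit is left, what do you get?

2+0+4+2+8+1+0+3+2+2+8+3+4+1+2+5+6+4 = 57
5+7 = 12
1+2 = 3
(Equivalently, 204281032283412564 mod 9 = 3.)

3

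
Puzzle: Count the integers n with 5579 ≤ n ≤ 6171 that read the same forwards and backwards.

The integers in [5579, 6171] that read the same forwards and backwards: 5665, 5775, 5885, 5995, 6006, 6116.
6 qualify.

6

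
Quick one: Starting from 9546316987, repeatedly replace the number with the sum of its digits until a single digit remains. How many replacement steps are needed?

3

9546316987 → 58 → 13 → 4 (3 steps)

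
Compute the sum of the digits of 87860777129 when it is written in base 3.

25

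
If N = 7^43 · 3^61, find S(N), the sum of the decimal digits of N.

297

7^43 · 3^61 = 277723262569082274231317132549694828799537174830030855671300459829
Sum of its 66 digits: 297.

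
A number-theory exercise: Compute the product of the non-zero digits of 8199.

8×1×9×9 = 648

648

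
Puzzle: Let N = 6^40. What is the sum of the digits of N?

171

6^40 = 13367494538843734067838845976576
Sum of its 32 digits: 171.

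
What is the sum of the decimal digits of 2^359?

509

2^359 = 1174271291386916613944740298394668513687841274454159935353645485766104512557304221731849499192384351515967488
Sum of its 109 digits: 509.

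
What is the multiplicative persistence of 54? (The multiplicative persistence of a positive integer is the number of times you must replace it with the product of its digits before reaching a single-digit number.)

54 → 20 → 0 (2 steps)

2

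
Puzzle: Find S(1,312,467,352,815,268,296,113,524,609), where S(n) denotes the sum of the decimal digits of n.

112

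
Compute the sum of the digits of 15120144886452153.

1+5+1+2+0+1+4+4+8+8+6+4+5+2+1+5+3 = 60

60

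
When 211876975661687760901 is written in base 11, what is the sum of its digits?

211876975661687760901 in base 11 is 351207330110A54930A4.
Digit sum: 3+5+1+2+0+7+3+3+0+1+1+0+10+5+4+9+3+0+10+4 = 71.

71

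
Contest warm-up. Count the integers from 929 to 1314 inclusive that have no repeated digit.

The integers in [929, 1314] that have no repeated digit: 930, 931, 932, 934, 935, 936, …, 1308, 1309.
167 qualify.

167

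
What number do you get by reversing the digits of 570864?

468075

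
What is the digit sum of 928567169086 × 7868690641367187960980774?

928567169086 × 7868690641367187960980774 = 7306607793267831409576377941253152564
Sum of its 37 digits: 170.

170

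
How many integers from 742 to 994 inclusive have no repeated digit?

182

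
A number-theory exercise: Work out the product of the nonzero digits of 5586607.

5×5×8×6×6×7 = 50400

50400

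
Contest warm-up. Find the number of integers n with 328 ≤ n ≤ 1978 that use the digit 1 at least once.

The integers in [328, 1978] that use the digit 1 at least once: 331, 341, 351, 361, 371, 381, …, 1977, 1978.
1100 qualify.

1100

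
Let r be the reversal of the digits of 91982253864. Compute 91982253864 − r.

45147024945

Reverse of 91982253864 is 46835228919.
91982253864 − 46835228919 = 45147024945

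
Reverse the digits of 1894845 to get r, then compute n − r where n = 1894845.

Reverse of 1894845 is 5484981.
1894845 − 5484981 = -3590136

-3590136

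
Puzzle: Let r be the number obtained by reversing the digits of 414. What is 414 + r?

Reverse of 414 is 414.
414 + 414 = 828

828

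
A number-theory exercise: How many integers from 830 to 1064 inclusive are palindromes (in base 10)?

18

The integers in [830, 1064] that are palindromes (in base 10): 838, 848, 858, 868, 878, 888, …, 999, 1001.
18 qualify.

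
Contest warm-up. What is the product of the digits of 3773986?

3×7×7×3×9×8×6 = 190512

190512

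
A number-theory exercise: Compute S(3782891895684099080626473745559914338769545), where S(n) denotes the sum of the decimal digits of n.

3+7+8+2+8+9+1+8+9+5+6+8+4+0+9+9+0+8+0+6+2+6+4+7+3+7+4+5+5+5+9+9+1+4+3+3+8+7+6+9+5+4+5 = 231

231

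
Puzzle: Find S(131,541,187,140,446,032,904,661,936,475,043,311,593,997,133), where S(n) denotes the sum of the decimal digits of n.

1+3+1+5+4+1+1+8+7+1+4+0+4+4+6+0+3+2+9+0+4+6+6+1+9+3+6+4+7+5+0+4+3+3+1+1+5+9+3+9+9+7+1+3+3 = 176

176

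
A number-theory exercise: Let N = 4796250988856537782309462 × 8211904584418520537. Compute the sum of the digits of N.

197

4796250988856537782309462 × 8211904584418520537 = 39386355483412865072359284312986753136421094
Sum of its 44 digits: 197.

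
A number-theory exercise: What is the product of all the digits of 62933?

6×2×9×3×3 = 972

972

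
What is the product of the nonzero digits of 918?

9×1×8 = 72

72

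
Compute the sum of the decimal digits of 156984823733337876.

1+5+6+9+8+4+8+2+3+7+3+3+3+3+7+8+7+6 = 93

93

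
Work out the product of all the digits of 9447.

1008

9×4×4×7 = 1008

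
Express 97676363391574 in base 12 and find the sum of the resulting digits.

97676363391574 in base 12 is AB5640057701A.
Digit sum: 10+11+5+6+4+0+0+5+7+7+0+1+10 = 66.

66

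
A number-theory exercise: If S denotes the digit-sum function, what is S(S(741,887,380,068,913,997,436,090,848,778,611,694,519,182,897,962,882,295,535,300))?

First digit sum: 306.
3+0+6 = 9.

9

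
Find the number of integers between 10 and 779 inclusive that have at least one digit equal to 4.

The integers in [10, 779] that have at least one digit equal to 4: 14, 24, 34, 40, 41, 42, …, 764, 774.
230 qualify.

230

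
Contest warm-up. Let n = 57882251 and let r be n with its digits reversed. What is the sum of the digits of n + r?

22

Reversal of 57882251 is 15228875; 57882251 + 15228875 = 73111126.
Digit sum of 73111126: 7+3+1+1+1+1+2+6 = 22.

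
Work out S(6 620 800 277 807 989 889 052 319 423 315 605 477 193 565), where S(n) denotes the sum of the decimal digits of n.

200

6+6+2+0+8+0+0+2+7+7+8+0+7+9+8+9+8+8+9+0+5+2+3+1+9+4+2+3+3+1+5+6+0+5+4+7+7+1+9+3+5+6+5 = 200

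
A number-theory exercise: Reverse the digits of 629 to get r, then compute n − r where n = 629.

-297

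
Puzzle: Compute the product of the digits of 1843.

1×8×4×3 = 96

96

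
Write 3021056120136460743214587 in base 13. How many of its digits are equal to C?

4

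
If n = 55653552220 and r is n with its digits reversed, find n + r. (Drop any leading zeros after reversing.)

57879087875

Reverse of 55653552220 is 2225535655.
55653552220 + 2225535655 = 57879087875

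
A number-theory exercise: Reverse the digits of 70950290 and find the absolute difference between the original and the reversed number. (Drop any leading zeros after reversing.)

61744383

Reverse of 70950290 is 9205907.
|70950290 − 9205907| = 61744383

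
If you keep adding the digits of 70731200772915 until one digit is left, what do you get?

6

7+0+7+3+1+2+0+0+7+7+2+9+1+5 = 51
5+1 = 6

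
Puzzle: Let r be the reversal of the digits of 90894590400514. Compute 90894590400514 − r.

Reverse of 90894590400514 is 41500409549809.
90894590400514 − 41500409549809 = 49394180850705

49394180850705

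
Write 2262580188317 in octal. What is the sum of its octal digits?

43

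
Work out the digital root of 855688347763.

7

8+5+5+6+8+8+3+4+7+7+6+3 = 70
7+0 = 7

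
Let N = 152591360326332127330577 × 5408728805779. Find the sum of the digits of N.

125

152591360326332127330577 × 5408728805779 = 825325286110035446784032304361004483
Sum of its 36 digits: 125.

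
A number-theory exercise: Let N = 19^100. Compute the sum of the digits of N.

595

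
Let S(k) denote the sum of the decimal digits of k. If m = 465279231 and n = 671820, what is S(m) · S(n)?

S(465279231) = 4+6+5+2+7+9+2+3+1 = 39.
S(671820) = 6+7+1+8+2+0 = 24.
39 · 24 = 936.

936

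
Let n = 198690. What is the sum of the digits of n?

1+9+8+6+9+0 = 33

33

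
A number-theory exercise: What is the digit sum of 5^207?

5^207 = 4861730685829016958706300042015722062961134506813411822735247355304452214090143313424956893066963763247630148089939439159934408962726593017578125
Sum of its 145 digits: 611.

611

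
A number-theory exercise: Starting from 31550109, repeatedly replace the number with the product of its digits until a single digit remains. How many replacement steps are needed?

31550109 → 0 (1 step)

1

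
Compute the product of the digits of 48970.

4×8×9×7×0 = 0

0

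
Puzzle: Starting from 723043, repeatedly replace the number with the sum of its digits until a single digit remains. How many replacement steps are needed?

3

723043 → 19 → 10 → 1 (3 steps)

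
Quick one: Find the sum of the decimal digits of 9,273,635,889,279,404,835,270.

9+2+7+3+6+3+5+8+8+9+2+7+9+4+0+4+8+3+5+2+7+0 = 111

111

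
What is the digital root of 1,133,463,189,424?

1+1+3+3+4+6+3+1+8+9+4+2+4 = 49
4+9 = 13
1+3 = 4

4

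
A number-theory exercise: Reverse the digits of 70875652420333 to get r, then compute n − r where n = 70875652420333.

Reverse of 70875652420333 is 33302425657807.
70875652420333 − 33302425657807 = 37573226762526

37573226762526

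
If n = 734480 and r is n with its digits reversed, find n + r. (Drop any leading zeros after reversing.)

Reverse of 734480 is 84437.
734480 + 84437 = 818917

818917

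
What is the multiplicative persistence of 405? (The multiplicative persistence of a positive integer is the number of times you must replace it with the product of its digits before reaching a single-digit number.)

1

405 → 0 (1 step)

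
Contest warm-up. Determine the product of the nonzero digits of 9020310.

9×2×3×1 = 54

54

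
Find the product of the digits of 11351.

1×1×3×5×1 = 15

15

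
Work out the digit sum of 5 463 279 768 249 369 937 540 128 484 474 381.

172

5+4+6+3+2+7+9+7+6+8+2+4+9+3+6+9+9+3+7+5+4+0+1+2+8+4+8+4+4+7+4+3+8+1 = 172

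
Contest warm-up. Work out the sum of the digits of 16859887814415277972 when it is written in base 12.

16859887814415277972 in base 12 is 77237074A861B33784.
Digit sum: 7+7+2+3+7+0+7+4+10+8+6+1+11+3+3+7+8+4 = 98.

98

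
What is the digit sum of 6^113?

6^113 = 8532794636488733058832740489676687102871474765106158220600648717419444560622670122582016
Sum of its 88 digits: 387.

387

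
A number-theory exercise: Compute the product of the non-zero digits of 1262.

1×2×6×2 = 24

24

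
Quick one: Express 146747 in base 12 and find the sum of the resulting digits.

29

146747 in base 12 is 70B0B.
Digit sum: 7+0+11+0+11 = 29.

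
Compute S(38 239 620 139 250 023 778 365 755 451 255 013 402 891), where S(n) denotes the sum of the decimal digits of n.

161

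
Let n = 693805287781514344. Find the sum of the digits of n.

85

6+9+3+8+0+5+2+8+7+7+8+1+5+1+4+3+4+4 = 85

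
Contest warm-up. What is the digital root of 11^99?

8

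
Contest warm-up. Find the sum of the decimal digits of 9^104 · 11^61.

9^104 · 11^61 = 5836799516562377024997240273443344903468947630988356033933113200288396960758773067563325927437022060104885210124658690050528083902606265168401453174607460227235771
Sum of its 163 digits: 693.

693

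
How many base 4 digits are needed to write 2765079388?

16

2765079388 in base 4 is 2210303330031130, which has 16 digits.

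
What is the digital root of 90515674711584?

9+0+5+1+5+6+7+4+7+1+1+5+8+4 = 63
6+3 = 9

9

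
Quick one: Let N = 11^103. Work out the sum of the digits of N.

11^103 = 183419950243034416150615067760513065492078248272511988225179616219182853139141215180072943291117298699627331
Sum of its 108 digits: 443.

443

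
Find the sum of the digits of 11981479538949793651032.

1+1+9+8+1+4+7+9+5+3+8+9+4+9+7+9+3+6+5+1+0+3+2 = 114

114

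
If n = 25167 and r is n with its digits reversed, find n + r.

101319

Reverse of 25167 is 76152.
25167 + 76152 = 101319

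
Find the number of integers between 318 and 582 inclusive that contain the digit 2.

The integers in [318, 582] that contain the digit 2: 320, 321, 322, 323, 324, 325, …, 572, 582.
54 qualify.

54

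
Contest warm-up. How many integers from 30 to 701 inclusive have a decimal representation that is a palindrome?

The integers in [30, 701] that have a decimal representation that is a palindrome: 33, 44, 55, 66, 77, 88, …, 686, 696.
67 qualify.

67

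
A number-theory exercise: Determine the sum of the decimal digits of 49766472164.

56

4+9+7+6+6+4+7+2+1+6+4 = 56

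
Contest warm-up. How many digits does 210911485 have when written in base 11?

8

210911485 in base 11 is A9065A14, which has 8 digits.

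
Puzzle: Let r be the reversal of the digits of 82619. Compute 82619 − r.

Reverse of 82619 is 91628.
82619 − 91628 = -9009

-9009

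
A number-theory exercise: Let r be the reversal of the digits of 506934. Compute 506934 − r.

Reverse of 506934 is 439605.
506934 − 439605 = 67329

67329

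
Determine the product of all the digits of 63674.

6×3×6×7×4 = 3024

3024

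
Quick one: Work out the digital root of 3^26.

The digital root of n equals n mod 9 (or 9 when 9 | n), so we need 3^26 mod 9.
3^26 ≡ 0 (mod 9), so the digital root is 9.

9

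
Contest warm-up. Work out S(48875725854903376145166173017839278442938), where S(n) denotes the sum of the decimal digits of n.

4+8+8+7+5+7+2+5+8+5+4+9+0+3+3+7+6+1+4+5+1+6+6+1+7+3+0+1+7+8+3+9+2+7+8+4+4+2+9+3+8 = 200

200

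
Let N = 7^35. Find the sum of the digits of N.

157

7^35 = 378818692265664781682717625943
Sum of its 30 digits: 157.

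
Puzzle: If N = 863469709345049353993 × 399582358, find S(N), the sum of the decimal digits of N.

863469709345049353993 × 399582358 = 345027262521669456494899655494
Sum of its 30 digits: 151.

151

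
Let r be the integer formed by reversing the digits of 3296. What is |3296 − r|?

3627

Reverse of 3296 is 6923.
|3296 − 6923| = 3627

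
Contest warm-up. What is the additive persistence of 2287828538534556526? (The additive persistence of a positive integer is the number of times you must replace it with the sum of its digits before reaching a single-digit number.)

2287828538534556526 → 94 → 13 → 4 (3 steps)

3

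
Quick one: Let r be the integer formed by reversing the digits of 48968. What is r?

Reversing 48968 gives 86984.

86984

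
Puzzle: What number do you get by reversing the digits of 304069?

Reversing 304069 gives 960403.

960403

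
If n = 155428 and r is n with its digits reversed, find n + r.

979979

Reverse of 155428 is 824551.
155428 + 824551 = 979979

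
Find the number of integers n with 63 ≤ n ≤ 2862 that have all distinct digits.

1614

The integers in [63, 2862] that have all distinct digits: 63, 64, 65, 67, 68, 69, …, 2860, 2861.
1614 qualify.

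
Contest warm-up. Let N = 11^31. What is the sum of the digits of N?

11^31 = 191943424957750480504146841291811
Sum of its 33 digits: 137.

137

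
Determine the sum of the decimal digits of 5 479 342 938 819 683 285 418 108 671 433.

150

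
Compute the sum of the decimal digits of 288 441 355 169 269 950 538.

103

2+8+8+4+4+1+3+5+5+1+6+9+2+6+9+9+5+0+5+3+8 = 103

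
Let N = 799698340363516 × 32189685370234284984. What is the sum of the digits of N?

799698340363516 × 32189685370234284984 = 25742037967400108779837812900243744
Sum of its 35 digits: 150.

150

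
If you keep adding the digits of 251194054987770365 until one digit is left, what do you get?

2

2+5+1+1+9+4+0+5+4+9+8+7+7+7+0+3+6+5 = 83
8+3 = 11
1+1 = 2
(Equivalently, 251194054987770365 mod 9 = 2.)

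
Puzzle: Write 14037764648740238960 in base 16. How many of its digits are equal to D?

1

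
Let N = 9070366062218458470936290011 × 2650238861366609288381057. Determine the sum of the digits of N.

239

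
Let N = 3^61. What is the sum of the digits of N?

135

3^61 = 127173474825648610542883299603
Sum of its 30 digits: 135.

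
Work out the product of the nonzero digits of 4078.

224

4×7×8 = 224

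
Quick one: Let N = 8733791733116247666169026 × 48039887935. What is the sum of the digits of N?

8733791733116247666169026 × 48039887935 = 419570376106533966210465299808101310
Sum of its 36 digits: 141.

141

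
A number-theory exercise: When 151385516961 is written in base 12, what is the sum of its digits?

151385516961 in base 12 is 2540A853429.
Digit sum: 2+5+4+0+10+8+5+3+4+2+9 = 52.

52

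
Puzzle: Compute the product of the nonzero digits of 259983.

2×5×9×9×8×3 = 19440

19440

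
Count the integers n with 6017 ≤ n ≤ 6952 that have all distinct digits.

482

The integers in [6017, 6952] that have all distinct digits: 6017, 6018, 6019, 6021, 6023, 6024, …, 6951, 6952.
482 qualify.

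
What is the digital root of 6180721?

7

6+1+8+0+7+2+1 = 25
2+5 = 7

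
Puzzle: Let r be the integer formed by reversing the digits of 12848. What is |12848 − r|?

71973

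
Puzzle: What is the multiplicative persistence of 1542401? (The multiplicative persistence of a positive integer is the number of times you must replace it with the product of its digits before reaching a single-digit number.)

1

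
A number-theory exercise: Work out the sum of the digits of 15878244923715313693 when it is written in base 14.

15878244923715313693 in base 14 is 740CD93CB63C749C1.
Digit sum: 7+4+0+12+13+9+3+12+11+6+3+12+7+4+9+12+1 = 125.

125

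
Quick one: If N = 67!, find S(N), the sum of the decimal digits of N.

369

67! = 36471110918188685288249859096605464427167635314049524593701628500267962436943872000000000000000
Sum of its 95 digits: 369.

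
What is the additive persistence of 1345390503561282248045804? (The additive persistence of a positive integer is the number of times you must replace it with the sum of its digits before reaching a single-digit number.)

3

1345390503561282248045804 → 92 → 11 → 2 (3 steps)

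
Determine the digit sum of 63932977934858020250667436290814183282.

6+3+9+3+2+9+7+7+9+3+4+8+5+8+0+2+0+2+5+0+6+6+7+4+3+6+2+9+0+8+1+4+1+8+3+2+8+2 = 172

172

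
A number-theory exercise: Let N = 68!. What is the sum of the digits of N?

68! = 2480035542436830599600990418569171581047399201355367672371710738018221445712183296000000000000000
Sum of its 97 digits: 342.

342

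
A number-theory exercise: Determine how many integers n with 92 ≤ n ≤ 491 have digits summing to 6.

The integers in [92, 491] that have digits summing to 6: 105, 114, 123, 132, 141, 150, …, 411, 420.
18 qualify.

18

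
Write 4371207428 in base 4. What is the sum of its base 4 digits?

4371207428 in base 4 is 10010202311110010.
Digit sum: 1+0+0+1+0+2+0+2+3+1+1+1+1+0+0+1+0 = 14.

14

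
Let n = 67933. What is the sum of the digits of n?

6+7+9+3+3 = 28

28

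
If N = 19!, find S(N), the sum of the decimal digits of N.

19! = 121645100408832000
Sum of its 18 digits: 45.

45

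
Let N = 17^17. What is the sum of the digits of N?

17^17 = 827240261886336764177
Sum of its 21 digits: 98.

98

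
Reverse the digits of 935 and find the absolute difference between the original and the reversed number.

396

Reverse of 935 is 539.
|935 − 539| = 396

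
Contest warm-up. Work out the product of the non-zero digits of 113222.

1×1×3×2×2×2 = 24

24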